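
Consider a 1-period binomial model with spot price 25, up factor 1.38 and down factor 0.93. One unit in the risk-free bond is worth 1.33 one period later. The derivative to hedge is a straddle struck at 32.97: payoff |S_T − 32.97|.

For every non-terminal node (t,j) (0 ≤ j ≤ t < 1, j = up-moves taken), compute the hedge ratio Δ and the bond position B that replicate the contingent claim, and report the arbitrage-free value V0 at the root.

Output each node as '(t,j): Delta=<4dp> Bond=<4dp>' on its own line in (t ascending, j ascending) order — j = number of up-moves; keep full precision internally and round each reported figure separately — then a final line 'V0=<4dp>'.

(0,0): Delta=-0.7280 Bond=20.0346
V0=1.8346

Since d<R<u, set p* = (R−d)/(u−d) = 0.8889; price each node as the discounted p*-expectation of its children.
Terminal values V(1,·): V(1,0)=9.7200, V(1,1)=1.5300
  t=0,j=0: stock 25.0000 → up 34.5000 (V=1.5300), down 23.2500 (V=9.7200). Price 1.8346; hedge Δ=-0.7280, bond B=20.0346.
Each (Δ,B) replicates both successor values, so the strategy is self-financing and V0 is arbitrage-free.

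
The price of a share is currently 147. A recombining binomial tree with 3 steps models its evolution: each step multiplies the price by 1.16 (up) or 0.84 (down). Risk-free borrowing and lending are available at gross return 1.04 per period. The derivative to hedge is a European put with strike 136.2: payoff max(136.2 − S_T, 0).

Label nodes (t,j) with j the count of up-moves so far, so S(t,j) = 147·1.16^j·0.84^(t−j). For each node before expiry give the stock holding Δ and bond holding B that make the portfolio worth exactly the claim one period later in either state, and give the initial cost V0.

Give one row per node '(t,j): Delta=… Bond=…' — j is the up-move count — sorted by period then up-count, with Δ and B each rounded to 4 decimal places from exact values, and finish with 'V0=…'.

(0,0): Delta=-0.2381 Bond=41.0170
(1,0): Delta=-0.5444 Bond=80.4878
(1,1): Delta=-0.1049 Bond=19.9596
(2,0): Delta=-1.0000 Bond=130.9615
(2,1): Delta=-0.3465 Bond=55.3548
(2,2): Delta=0.0000 Bond=0.0000
V0=6.0231

The replicating-portfolio and risk-neutral prices coincide; use p* = (1.04−0.84)/(1.16−0.84) = 0.6250 for the latter.
Payoff layer (t=3): V(3,0)=49.0725, V(3,1)=15.8811, V(3,2)=0.0000, V(3,3)=0.0000
Node (2,0) S=103.7232: V=(p*·15.8811+(1−p*)·49.0725)/1.04=27.2383; Δ=(15.8811−49.0725)/(120.3189−87.1275)=-1.0000; B=V−Δ·S=130.9615
Node (2,1) S=143.2368: V=(p*·0.0000+(1−p*)·15.8811)/1.04=5.7264; Δ=(0.0000−15.8811)/(166.1547−120.3189)=-0.3465; B=V−Δ·S=55.3548
Node (2,2) S=197.8032: V=(p*·0.0000+(1−p*)·0.0000)/1.04=0.0000; Δ=(0.0000−0.0000)/(229.4517−166.1547)=0.0000; B=V−Δ·S=0.0000
Node (1,0) S=123.4800: V=(p*·5.7264+(1−p*)·27.2383)/1.04=13.2628; Δ=(5.7264−27.2383)/(143.2368−103.7232)=-0.5444; B=V−Δ·S=80.4878
Node (1,1) S=170.5200: V=(p*·0.0000+(1−p*)·5.7264)/1.04=2.0648; Δ=(0.0000−5.7264)/(197.8032−143.2368)=-0.1049; B=V−Δ·S=19.9596
Node (0,0) S=147.0000: V=(p*·2.0648+(1−p*)·13.2628)/1.04=6.0231; Δ=(2.0648−13.2628)/(170.5200−123.4800)=-0.2381; B=V−Δ·S=41.0170
Each (Δ,B) replicates both successor values, so the strategy is self-financing and V0 is arbitrage-free.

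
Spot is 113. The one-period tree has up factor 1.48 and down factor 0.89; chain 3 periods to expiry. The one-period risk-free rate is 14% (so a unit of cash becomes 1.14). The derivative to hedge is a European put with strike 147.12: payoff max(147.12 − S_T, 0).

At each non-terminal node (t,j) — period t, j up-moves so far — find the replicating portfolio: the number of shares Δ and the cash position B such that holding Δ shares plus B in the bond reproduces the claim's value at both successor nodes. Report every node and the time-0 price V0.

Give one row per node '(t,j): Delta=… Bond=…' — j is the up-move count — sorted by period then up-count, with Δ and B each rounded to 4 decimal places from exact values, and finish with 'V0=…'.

(0,0): Delta=-0.2850 Bond=45.0900
(1,0): Delta=-0.5417 Bond=77.2175
(1,1): Delta=-0.0750 Bond=16.2945
(2,0): Delta=-1.0000 Bond=129.0526
(2,1): Delta=-0.1668 Bond=32.2343
(2,2): Delta=0.0000 Bond=0.0000
V0=12.8878

Under the risk-neutral measure, an up-move has probability p* = (R−d)/(u−d) = 0.4237 and values discount at R = 1.14.
Terminal payoffs: V(3,0)=67.4585, V(3,1)=14.6492, V(3,2)=0.0000, V(3,3)=0.0000
  t=2,j=0: stock 89.5073 → up 132.4708 (V=14.6492), down 79.6615 (V=67.4585). Price 39.5453; hedge Δ=-1.0000, bond B=129.0526.
  t=2,j=1: stock 148.8436 → up 220.2885 (V=0.0000), down 132.4708 (V=14.6492). Price 7.4052; hedge Δ=-0.1668, bond B=32.2343.
  t=2,j=2: stock 247.5152 → up 366.3225 (V=0.0000), down 220.2885 (V=0.0000). Price 0.0000; hedge Δ=0.0000, bond B=0.0000.
  t=1,j=0: stock 100.5700 → up 148.8436 (V=7.4052), down 89.5073 (V=39.5453). Price 22.7427; hedge Δ=-0.5417, bond B=77.2175.
  t=1,j=1: stock 167.2400 → up 247.5152 (V=0.0000), down 148.8436 (V=7.4052). Price 3.7433; hedge Δ=-0.0750, bond B=16.2945.
  t=0,j=0: stock 113.0000 → up 167.2400 (V=3.7433), down 100.5700 (V=22.7427). Price 12.8878; hedge Δ=-0.2850, bond B=45.0900.
Root portfolio cost Δ·113+B reproduces V0=12.8878.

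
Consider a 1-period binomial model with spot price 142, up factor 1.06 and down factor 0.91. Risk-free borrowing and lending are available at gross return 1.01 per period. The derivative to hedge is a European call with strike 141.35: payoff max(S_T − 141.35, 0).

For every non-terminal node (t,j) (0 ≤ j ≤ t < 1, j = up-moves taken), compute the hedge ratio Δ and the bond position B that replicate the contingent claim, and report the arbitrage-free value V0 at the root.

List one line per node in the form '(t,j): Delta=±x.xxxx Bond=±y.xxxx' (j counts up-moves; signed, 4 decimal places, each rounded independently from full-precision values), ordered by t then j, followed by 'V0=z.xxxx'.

(0,0): Delta=0.4305 Bond=-55.0805
V0=6.0528

The replicating-portfolio and risk-neutral prices coincide; use p* = (1.01−0.91)/(1.06−0.91) = 0.6667 for the latter.
At expiry t=1: V(1,0)=0.0000, V(1,1)=9.1700
Node (0,0) S=142.0000: V=(p*·9.1700+(1−p*)·0.0000)/1.01=6.0528; Δ=(9.1700−0.0000)/(150.5200−129.2200)=0.4305; B=V−Δ·S=-55.0805
Check: Δ(0,0)·S0 + B(0,0) = 6.0528 = V0.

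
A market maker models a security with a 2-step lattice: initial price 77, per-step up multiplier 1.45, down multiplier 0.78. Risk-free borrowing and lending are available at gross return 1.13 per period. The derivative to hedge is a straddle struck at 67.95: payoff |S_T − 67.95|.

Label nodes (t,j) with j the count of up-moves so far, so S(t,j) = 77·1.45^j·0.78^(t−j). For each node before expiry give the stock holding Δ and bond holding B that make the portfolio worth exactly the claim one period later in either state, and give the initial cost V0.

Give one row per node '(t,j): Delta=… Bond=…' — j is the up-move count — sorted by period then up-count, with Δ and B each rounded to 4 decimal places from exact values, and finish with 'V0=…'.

Since d<R<u, set p* = (R−d)/(u−d) = 0.5224; price each node as the discounted p*-expectation of its children.
At expiry t=2: V(2,0)=21.1032, V(2,1)=19.1370, V(2,2)=93.9425
Node (1,0) S=60.0600: V=(p*·19.1370+(1−p*)·21.1032)/1.13=17.7664; Δ=(19.1370−21.1032)/(87.0870−46.8468)=-0.0489; B=V−Δ·S=20.7011
Node (1,1) S=111.6500: V=(p*·93.9425+(1−p*)·19.1370)/1.13=51.5173; Δ=(93.9425−19.1370)/(161.8925−87.0870)=1.0000; B=V−Δ·S=-60.1327
Node (0,0) S=77.0000: V=(p*·51.5173+(1−p*)·17.7664)/1.13=31.3252; Δ=(51.5173−17.7664)/(111.6500−60.0600)=0.6542; B=V−Δ·S=-19.0492
Each (Δ,B) replicates both successor values, so the strategy is self-financing and V0 is arbitrage-free.

(0,0): Delta=0.6542 Bond=-19.0492
(1,0): Delta=-0.0489 Bond=20.7011
(1,1): Delta=1.0000 Bond=-60.1327
V0=31.3252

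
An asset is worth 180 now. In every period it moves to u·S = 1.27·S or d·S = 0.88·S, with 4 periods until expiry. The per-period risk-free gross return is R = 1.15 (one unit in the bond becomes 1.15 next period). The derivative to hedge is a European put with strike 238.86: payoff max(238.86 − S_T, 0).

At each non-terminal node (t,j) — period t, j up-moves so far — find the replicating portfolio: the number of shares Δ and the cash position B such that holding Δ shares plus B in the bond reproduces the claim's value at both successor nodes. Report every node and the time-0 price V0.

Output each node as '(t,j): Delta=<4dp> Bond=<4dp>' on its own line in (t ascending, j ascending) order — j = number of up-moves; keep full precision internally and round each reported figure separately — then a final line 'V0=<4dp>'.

(0,0): Delta=-0.1984 Bond=42.3929
(1,0): Delta=-0.4978 Bond=96.1825
(1,1): Delta=-0.1061 Bond=27.6715
(2,0): Delta=-1.0000 Bond=180.6125
(2,1): Delta=-0.3431 Bond=79.4976
(2,2): Delta=-0.0332 Bond=10.6331
(3,0): Delta=-1.0000 Bond=207.7043
(3,1): Delta=-1.0000 Bond=207.7043
(3,2): Delta=-0.1409 Bond=39.7414
(3,3): Delta=0.0000 Bond=0.0000
V0=6.6873

Risk-neutral probability p* = (R−d)/(u−d) = (1.15−0.88)/(1.27−0.88) = 0.6923.
Payoff layer (t=4): V(4,0)=130.9148, V(4,1)=83.0755, V(4,2)=14.0346, V(4,3)=0.0000, V(4,4)=0.0000
  t=3,j=0: stock 122.6650 → up 155.7845 (V=83.0755), down 107.9452 (V=130.9148). Price 85.0394; hedge Δ=-1.0000, bond B=207.7043.
  t=3,j=1: stock 177.0278 → up 224.8254 (V=14.0346), down 155.7845 (V=83.0755). Price 30.6765; hedge Δ=-1.0000, bond B=207.7043.
  t=3,j=2: stock 255.4834 → up 324.4639 (V=0.0000), down 224.8254 (V=14.0346). Price 3.7551; hedge Δ=-0.1409, bond B=39.7414.
  t=3,j=3: stock 368.7089 → up 468.2604 (V=0.0000), down 324.4639 (V=0.0000). Price 0.0000; hedge Δ=0.0000, bond B=0.0000.
  t=2,j=0: stock 139.3920 → up 177.0278 (V=30.6765), down 122.6650 (V=85.0394). Price 41.2205; hedge Δ=-1.0000, bond B=180.6125.
  t=2,j=1: stock 201.1680 → up 255.4834 (V=3.7551), down 177.0278 (V=30.6765). Price 10.4683; hedge Δ=-0.3431, bond B=79.4976.
  t=2,j=2: stock 290.3220 → up 368.7089 (V=0.0000), down 255.4834 (V=3.7551). Price 1.0047; hedge Δ=-0.0332, bond B=10.6331.
  t=1,j=0: stock 158.4000 → up 201.1680 (V=10.4683), down 139.3920 (V=41.2205). Price 17.3309; hedge Δ=-0.4978, bond B=96.1825.
  t=1,j=1: stock 228.6000 → up 290.3220 (V=1.0047), down 201.1680 (V=10.4683). Price 3.4057; hedge Δ=-0.1061, bond B=27.6715.
  t=0,j=0: stock 180.0000 → up 228.6000 (V=3.4057), down 158.4000 (V=17.3309). Price 6.6873; hedge Δ=-0.1984, bond B=42.3929.
Each (Δ,B) replicates both successor values, so the strategy is self-financing and V0 is arbitrage-free.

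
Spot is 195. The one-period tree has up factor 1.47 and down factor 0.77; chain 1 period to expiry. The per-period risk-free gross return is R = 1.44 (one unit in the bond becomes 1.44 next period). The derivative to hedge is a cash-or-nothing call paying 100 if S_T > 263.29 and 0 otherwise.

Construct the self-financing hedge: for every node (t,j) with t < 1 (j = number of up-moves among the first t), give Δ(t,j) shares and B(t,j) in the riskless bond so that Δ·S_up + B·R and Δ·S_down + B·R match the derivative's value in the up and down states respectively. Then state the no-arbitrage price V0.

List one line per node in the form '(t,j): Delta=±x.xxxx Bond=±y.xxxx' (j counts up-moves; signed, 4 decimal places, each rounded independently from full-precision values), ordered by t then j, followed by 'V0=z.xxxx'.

Since d<R<u, set p* = (R−d)/(u−d) = 0.9571; price each node as the discounted p*-expectation of its children.
Terminal values V(1,·): V(1,0)=0.0000, V(1,1)=100.0000
Node (0,0) S=195.0000: V=(p*·100.0000+(1−p*)·0.0000)/1.44=66.4683; Δ=(100.0000−0.0000)/(286.6500−150.1500)=0.7326; B=V−Δ·S=-76.3889
Check: Δ(0,0)·S0 + B(0,0) = 66.4683 = V0.

(0,0): Delta=0.7326 Bond=-76.3889
V0=66.4683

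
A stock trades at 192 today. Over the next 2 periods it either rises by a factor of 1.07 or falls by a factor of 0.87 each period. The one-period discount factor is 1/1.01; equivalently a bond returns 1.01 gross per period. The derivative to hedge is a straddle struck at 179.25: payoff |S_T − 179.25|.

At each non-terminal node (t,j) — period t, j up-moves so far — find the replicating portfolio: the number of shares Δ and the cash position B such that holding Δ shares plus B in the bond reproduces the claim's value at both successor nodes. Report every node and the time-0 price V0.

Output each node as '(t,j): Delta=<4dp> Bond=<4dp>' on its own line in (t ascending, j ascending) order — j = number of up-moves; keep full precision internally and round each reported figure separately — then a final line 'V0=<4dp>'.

(0,0): Delta=0.4645 Bond=-66.4897
(1,0): Delta=-1.0000 Bond=177.4752
(1,1): Delta=0.9748 Bond=-171.9960
V0=22.6940

Risk-neutral probability p* = (R−d)/(u−d) = (1.01−0.87)/(1.07−0.87) = 0.7000.
Payoff layer (t=2): V(2,0)=33.9252, V(2,1)=0.5172, V(2,2)=40.5708
  t=1,j=0: stock 167.0400 → up 178.7328 (V=0.5172), down 145.3248 (V=33.9252). Price 10.4352; hedge Δ=-1.0000, bond B=177.4752.
  t=1,j=1: stock 205.4400 → up 219.8208 (V=40.5708), down 178.7328 (V=0.5172). Price 28.2720; hedge Δ=0.9748, bond B=-171.9960.
  t=0,j=0: stock 192.0000 → up 205.4400 (V=28.2720), down 167.0400 (V=10.4352). Price 22.6940; hedge Δ=0.4645, bond B=-66.4897.
Check: Δ(0,0)·S0 + B(0,0) = 22.6940 = V0.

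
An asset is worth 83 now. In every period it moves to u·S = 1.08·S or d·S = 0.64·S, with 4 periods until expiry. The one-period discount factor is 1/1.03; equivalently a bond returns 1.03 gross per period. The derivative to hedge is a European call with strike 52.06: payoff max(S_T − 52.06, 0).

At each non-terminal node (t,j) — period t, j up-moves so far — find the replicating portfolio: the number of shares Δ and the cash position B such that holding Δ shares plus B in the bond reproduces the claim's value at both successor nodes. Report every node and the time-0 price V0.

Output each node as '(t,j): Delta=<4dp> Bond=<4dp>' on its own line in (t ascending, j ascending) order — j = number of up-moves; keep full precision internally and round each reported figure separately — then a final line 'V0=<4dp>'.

(0,0): Delta=0.9025 Bond=-37.3521
(1,0): Delta=0.4707 Bond=-15.5360
(1,1): Delta=0.9353 Bond=-41.4133
(2,0): Delta=0.0000 Bond=0.0000
(2,1): Delta=0.5065 Bond=-18.0536
(2,2): Delta=0.9679 Bond=-45.8098
(3,0): Delta=0.0000 Bond=0.0000
(3,1): Delta=0.0000 Bond=0.0000
(3,2): Delta=0.5449 Bond=-20.9792
(3,3): Delta=1.0000 Bond=-50.5437
V0=37.5540

Since d<R<u, set p* = (R−d)/(u−d) = 0.8864; price each node as the discounted p*-expectation of its children.
Terminal values V(4,·): V(4,0)=0.0000, V(4,1)=0.0000, V(4,2)=0.0000, V(4,3)=14.8559, V(4,4)=60.8606
(3,0): S=21.7580. Δ = (V_up−V_dn)/(S_up−S_dn) = (0.0000−0.0000)/(23.4986−13.9251) = 0.0000. V = [p*·0.0000 + (1−p*)·0.0000]/1.03 = 0.0000. B = V − Δ·S = 0.0000.
(3,1): S=36.7165. Δ = (V_up−V_dn)/(S_up−S_dn) = (0.0000−0.0000)/(39.6539−23.4986) = 0.0000. V = [p*·0.0000 + (1−p*)·0.0000]/1.03 = 0.0000. B = V − Δ·S = 0.0000.
(3,2): S=61.9592. Δ = (V_up−V_dn)/(S_up−S_dn) = (14.8559−0.0000)/(66.9159−39.6539) = 0.5449. V = [p*·14.8559 + (1−p*)·0.0000]/1.03 = 12.7842. B = V − Δ·S = -20.9792.
(3,3): S=104.5561. Δ = (V_up−V_dn)/(S_up−S_dn) = (60.8606−14.8559)/(112.9206−66.9159) = 1.0000. V = [p*·60.8606 + (1−p*)·14.8559]/1.03 = 54.0124. B = V − Δ·S = -50.5437.
(2,0): S=33.9968. Δ = (V_up−V_dn)/(S_up−S_dn) = (0.0000−0.0000)/(36.7165−21.7580) = 0.0000. V = [p*·0.0000 + (1−p*)·0.0000]/1.03 = 0.0000. B = V − Δ·S = 0.0000.
(2,1): S=57.3696. Δ = (V_up−V_dn)/(S_up−S_dn) = (12.7842−0.0000)/(61.9592−36.7165) = 0.5065. V = [p*·12.7842 + (1−p*)·0.0000]/1.03 = 11.0014. B = V − Δ·S = -18.0536.
(2,2): S=96.8112. Δ = (V_up−V_dn)/(S_up−S_dn) = (54.0124−12.7842)/(104.5561−61.9592) = 0.9679. V = [p*·54.0124 + (1−p*)·12.7842]/1.03 = 47.8907. B = V − Δ·S = -45.8098.
(1,0): S=53.1200. Δ = (V_up−V_dn)/(S_up−S_dn) = (11.0014−0.0000)/(57.3696−33.9968) = 0.4707. V = [p*·11.0014 + (1−p*)·0.0000]/1.03 = 9.4672. B = V − Δ·S = -15.5360.
(1,1): S=89.6400. Δ = (V_up−V_dn)/(S_up−S_dn) = (47.8907−11.0014)/(96.8112−57.3696) = 0.9353. V = [p*·47.8907 + (1−p*)·11.0014]/1.03 = 42.4259. B = V − Δ·S = -41.4133.
(0,0): S=83.0000. Δ = (V_up−V_dn)/(S_up−S_dn) = (42.4259−9.4672)/(89.6400−53.1200) = 0.9025. V = [p*·42.4259 + (1−p*)·9.4672]/1.03 = 37.5540. B = V − Δ·S = -37.3521.
Check: Δ(0,0)·S0 + B(0,0) = 37.5540 = V0.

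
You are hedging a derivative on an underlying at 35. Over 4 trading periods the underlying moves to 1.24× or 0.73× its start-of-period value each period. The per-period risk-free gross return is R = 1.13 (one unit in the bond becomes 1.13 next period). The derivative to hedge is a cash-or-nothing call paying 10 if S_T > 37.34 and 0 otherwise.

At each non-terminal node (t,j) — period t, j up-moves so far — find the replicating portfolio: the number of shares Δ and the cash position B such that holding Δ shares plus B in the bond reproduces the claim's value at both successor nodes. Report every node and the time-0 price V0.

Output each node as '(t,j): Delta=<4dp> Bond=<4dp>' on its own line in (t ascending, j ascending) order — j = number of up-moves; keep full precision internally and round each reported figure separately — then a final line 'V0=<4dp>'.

The replicating-portfolio and risk-neutral prices coincide; use p* = (1.13−0.73)/(1.24−0.73) = 0.7843 for the latter.
Payoff layer (t=4): V(4,0)=0.0000, V(4,1)=0.0000, V(4,2)=0.0000, V(4,3)=10.0000, V(4,4)=10.0000
(3,0): S=13.6156. Δ = (V_up−V_dn)/(S_up−S_dn) = (0.0000−0.0000)/(16.8833−9.9394) = 0.0000. V = [p*·0.0000 + (1−p*)·0.0000]/1.13 = 0.0000. B = V − Δ·S = 0.0000.
(3,1): S=23.1279. Δ = (V_up−V_dn)/(S_up−S_dn) = (0.0000−0.0000)/(28.6785−16.8833) = 0.0000. V = [p*·0.0000 + (1−p*)·0.0000]/1.13 = 0.0000. B = V − Δ·S = 0.0000.
(3,2): S=39.2857. Δ = (V_up−V_dn)/(S_up−S_dn) = (10.0000−0.0000)/(48.7142−28.6785) = 0.4991. V = [p*·10.0000 + (1−p*)·0.0000]/1.13 = 6.9408. B = V − Δ·S = -12.6670.
(3,3): S=66.7318. Δ = (V_up−V_dn)/(S_up−S_dn) = (10.0000−10.0000)/(82.7475−48.7142) = 0.0000. V = [p*·10.0000 + (1−p*)·10.0000]/1.13 = 8.8496. B = V − Δ·S = 8.8496.
(2,0): S=18.6515. Δ = (V_up−V_dn)/(S_up−S_dn) = (0.0000−0.0000)/(23.1279−13.6156) = 0.0000. V = [p*·0.0000 + (1−p*)·0.0000]/1.13 = 0.0000. B = V − Δ·S = 0.0000.
(2,1): S=31.6820. Δ = (V_up−V_dn)/(S_up−S_dn) = (6.9408−0.0000)/(39.2857−23.1279) = 0.4296. V = [p*·6.9408 + (1−p*)·0.0000]/1.13 = 4.8175. B = V − Δ·S = -8.7920.
(2,2): S=53.8160. Δ = (V_up−V_dn)/(S_up−S_dn) = (8.8496−6.9408)/(66.7318−39.2857) = 0.0695. V = [p*·8.8496 + (1−p*)·6.9408]/1.13 = 7.4671. B = V − Δ·S = 3.7245.
(1,0): S=25.5500. Δ = (V_up−V_dn)/(S_up−S_dn) = (4.8175−0.0000)/(31.6820−18.6515) = 0.3697. V = [p*·4.8175 + (1−p*)·0.0000]/1.13 = 3.3438. B = V − Δ·S = -6.1023.
(1,1): S=43.4000. Δ = (V_up−V_dn)/(S_up−S_dn) = (7.4671−4.8175)/(53.8160−31.6820) = 0.1197. V = [p*·7.4671 + (1−p*)·4.8175]/1.13 = 6.1023. B = V − Δ·S = 0.9070.
(0,0): S=35.0000. Δ = (V_up−V_dn)/(S_up−S_dn) = (6.1023−3.3438)/(43.4000−25.5500) = 0.1545. V = [p*·6.1023 + (1−p*)·3.3438]/1.13 = 4.8738. B = V − Δ·S = -0.5352.
Each (Δ,B) replicates both successor values, so the strategy is self-financing and V0 is arbitrage-free.

(0,0): Delta=0.1545 Bond=-0.5352
(1,0): Delta=0.3697 Bond=-6.1023
(1,1): Delta=0.1197 Bond=0.9070
(2,0): Delta=0.0000 Bond=0.0000
(2,1): Delta=0.4296 Bond=-8.7920
(2,2): Delta=0.0695 Bond=3.7245
(3,0): Delta=0.0000 Bond=0.0000
(3,1): Delta=0.0000 Bond=0.0000
(3,2): Delta=0.4991 Bond=-12.6670
(3,3): Delta=0.0000 Bond=8.8496
V0=4.8738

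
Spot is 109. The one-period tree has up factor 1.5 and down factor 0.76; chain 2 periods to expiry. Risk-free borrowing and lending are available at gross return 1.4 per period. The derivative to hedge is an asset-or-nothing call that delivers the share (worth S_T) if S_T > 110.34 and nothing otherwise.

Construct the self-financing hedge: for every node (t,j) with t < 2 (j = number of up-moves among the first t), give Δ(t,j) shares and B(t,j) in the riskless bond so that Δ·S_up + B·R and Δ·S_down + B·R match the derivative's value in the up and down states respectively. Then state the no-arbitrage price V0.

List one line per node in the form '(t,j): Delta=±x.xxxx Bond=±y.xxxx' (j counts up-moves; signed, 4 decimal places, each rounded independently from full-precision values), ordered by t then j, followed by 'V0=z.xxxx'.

The replicating-portfolio and risk-neutral prices coincide; use p* = (1.4−0.76)/(1.5−0.76) = 0.8649 for the latter.
At expiry t=2: V(2,0)=0.0000, V(2,1)=124.2600, V(2,2)=245.2500
Node (1,0) S=82.8400: V=(p*·124.2600+(1−p*)·0.0000)/1.4=76.7629; Δ=(124.2600−0.0000)/(124.2600−62.9584)=2.0270; B=V−Δ·S=-91.1560
Node (1,1) S=163.5000: V=(p*·245.2500+(1−p*)·124.2600)/1.4=163.5000; Δ=(245.2500−124.2600)/(245.2500−124.2600)=1.0000; B=V−Δ·S=0.0000
Node (0,0) S=109.0000: V=(p*·163.5000+(1−p*)·76.7629)/1.4=108.4134; Δ=(163.5000−76.7629)/(163.5000−82.8400)=1.0753; B=V−Δ·S=-8.7988
The time-0 hedge costs 108.4134, which is the no-arbitrage price.

(0,0): Delta=1.0753 Bond=-8.7988
(1,0): Delta=2.0270 Bond=-91.1560
(1,1): Delta=1.0000 Bond=0.0000
V0=108.4134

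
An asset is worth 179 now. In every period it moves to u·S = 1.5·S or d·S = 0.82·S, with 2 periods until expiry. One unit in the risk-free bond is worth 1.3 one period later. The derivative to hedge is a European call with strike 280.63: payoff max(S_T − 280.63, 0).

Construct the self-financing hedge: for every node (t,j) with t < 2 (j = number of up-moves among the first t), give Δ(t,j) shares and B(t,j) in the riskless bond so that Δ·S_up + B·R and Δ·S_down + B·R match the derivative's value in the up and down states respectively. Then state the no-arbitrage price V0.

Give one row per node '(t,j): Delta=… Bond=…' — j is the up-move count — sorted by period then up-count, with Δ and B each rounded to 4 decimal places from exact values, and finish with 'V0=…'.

The replicating-portfolio and risk-neutral prices coincide; use p* = (1.3−0.82)/(1.5−0.82) = 0.7059 for the latter.
At expiry t=2: V(2,0)=0.0000, V(2,1)=0.0000, V(2,2)=122.1200
Node (1,0) S=146.7800: V=(p*·0.0000+(1−p*)·0.0000)/1.3=0.0000; Δ=(0.0000−0.0000)/(220.1700−120.3596)=0.0000; B=V−Δ·S=0.0000
Node (1,1) S=268.5000: V=(p*·122.1200+(1−p*)·0.0000)/1.3=66.3095; Δ=(122.1200−0.0000)/(402.7500−220.1700)=0.6689; B=V−Δ·S=-113.2787
Node (0,0) S=179.0000: V=(p*·66.3095+(1−p*)·0.0000)/1.3=36.0052; Δ=(66.3095−0.0000)/(268.5000−146.7800)=0.5448; B=V−Δ·S=-61.5088
Root portfolio cost Δ·179+B reproduces V0=36.0052.

(0,0): Delta=0.5448 Bond=-61.5088
(1,0): Delta=0.0000 Bond=0.0000
(1,1): Delta=0.6689 Bond=-113.2787
V0=36.0052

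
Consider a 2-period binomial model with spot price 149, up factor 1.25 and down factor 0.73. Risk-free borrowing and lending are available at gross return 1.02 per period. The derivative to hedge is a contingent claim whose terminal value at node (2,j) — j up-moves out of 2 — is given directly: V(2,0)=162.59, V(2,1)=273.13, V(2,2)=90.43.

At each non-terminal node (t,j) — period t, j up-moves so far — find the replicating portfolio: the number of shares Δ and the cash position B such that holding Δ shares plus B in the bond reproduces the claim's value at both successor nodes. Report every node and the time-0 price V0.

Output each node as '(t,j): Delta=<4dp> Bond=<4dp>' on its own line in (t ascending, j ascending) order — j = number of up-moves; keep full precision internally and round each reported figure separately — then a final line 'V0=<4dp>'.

Risk-neutral probability p* = (R−d)/(u−d) = (1.02−0.73)/(1.25−0.73) = 0.5577.
Payoff layer (t=2): V(2,0)=162.5900, V(2,1)=273.1300, V(2,2)=90.4300
(1,0): S=108.7700. Δ = (V_up−V_dn)/(S_up−S_dn) = (273.1300−162.5900)/(135.9625−79.4021) = 1.9544. V = [p*·273.1300 + (1−p*)·162.5900]/1.02 = 219.8405. B = V − Δ·S = 7.2636.
(1,1): S=186.2500. Δ = (V_up−V_dn)/(S_up−S_dn) = (90.4300−273.1300)/(232.8125−135.9625) = -1.8864. V = [p*·90.4300 + (1−p*)·273.1300]/1.02 = 167.8820. B = V − Δ·S = 519.2281.
(0,0): S=149.0000. Δ = (V_up−V_dn)/(S_up−S_dn) = (167.8820−219.8405)/(186.2500−108.7700) = -0.6706. V = [p*·167.8820 + (1−p*)·219.8405]/1.02 = 187.1212. B = V − Δ·S = 287.0414.
Check: Δ(0,0)·S0 + B(0,0) = 187.1212 = V0.

(0,0): Delta=-0.6706 Bond=287.0414
(1,0): Delta=1.9544 Bond=7.2636
(1,1): Delta=-1.8864 Bond=519.2281
V0=187.1212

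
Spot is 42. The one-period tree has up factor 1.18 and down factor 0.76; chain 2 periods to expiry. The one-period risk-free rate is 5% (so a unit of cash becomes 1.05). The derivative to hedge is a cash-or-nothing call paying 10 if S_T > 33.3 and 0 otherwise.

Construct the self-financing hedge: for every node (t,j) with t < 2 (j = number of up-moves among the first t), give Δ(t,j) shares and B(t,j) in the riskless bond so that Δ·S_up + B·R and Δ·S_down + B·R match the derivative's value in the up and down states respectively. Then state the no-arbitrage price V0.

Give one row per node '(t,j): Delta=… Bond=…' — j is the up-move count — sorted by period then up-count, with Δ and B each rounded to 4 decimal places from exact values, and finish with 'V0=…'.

No-arbitrage ⇒ martingale measure with p* = (R−d)/(u−d) = 0.6905.
Terminal payoffs: V(2,0)=0.0000, V(2,1)=10.0000, V(2,2)=10.0000
(1,0): S=31.9200. Δ = (V_up−V_dn)/(S_up−S_dn) = (10.0000−0.0000)/(37.6656−24.2592) = 0.7459. V = [p*·10.0000 + (1−p*)·0.0000]/1.05 = 6.5760. B = V − Δ·S = -17.2336.
(1,1): S=49.5600. Δ = (V_up−V_dn)/(S_up−S_dn) = (10.0000−10.0000)/(58.4808−37.6656) = 0.0000. V = [p*·10.0000 + (1−p*)·10.0000]/1.05 = 9.5238. B = V − Δ·S = 9.5238.
(0,0): S=42.0000. Δ = (V_up−V_dn)/(S_up−S_dn) = (9.5238−6.5760)/(49.5600−31.9200) = 0.1671. V = [p*·9.5238 + (1−p*)·6.5760]/1.05 = 8.2013. B = V − Δ·S = 1.1826.
Self-financing check: at every node Δ·S+B equals the discounted successor values.

(0,0): Delta=0.1671 Bond=1.1826
(1,0): Delta=0.7459 Bond=-17.2336
(1,1): Delta=0.0000 Bond=9.5238
V0=8.2013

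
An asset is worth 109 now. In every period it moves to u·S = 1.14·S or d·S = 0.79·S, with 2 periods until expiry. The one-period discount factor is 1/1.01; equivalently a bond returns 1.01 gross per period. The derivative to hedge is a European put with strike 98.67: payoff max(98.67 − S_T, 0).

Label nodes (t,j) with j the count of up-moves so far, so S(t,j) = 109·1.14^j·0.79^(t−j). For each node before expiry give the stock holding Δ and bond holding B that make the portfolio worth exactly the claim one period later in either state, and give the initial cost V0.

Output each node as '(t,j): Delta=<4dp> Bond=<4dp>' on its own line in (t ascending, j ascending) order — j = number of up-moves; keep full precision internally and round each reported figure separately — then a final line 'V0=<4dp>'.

Under the risk-neutral measure, an up-move has probability p* = (R−d)/(u−d) = 0.6286 and values discount at R = 1.01.
Terminal payoffs: V(2,0)=30.6431, V(2,1)=0.5046, V(2,2)=0.0000
Node (1,0) S=86.1100: V=(p*·0.5046+(1−p*)·30.6431)/1.01=11.5831; Δ=(0.5046−30.6431)/(98.1654−68.0269)=-1.0000; B=V−Δ·S=97.6931
Node (1,1) S=124.2600: V=(p*·0.0000+(1−p*)·0.5046)/1.01=0.1856; Δ=(0.0000−0.5046)/(141.6564−98.1654)=-0.0116; B=V−Δ·S=1.6273
Node (0,0) S=109.0000: V=(p*·0.1856+(1−p*)·11.5831)/1.01=4.3752; Δ=(0.1856−11.5831)/(124.2600−86.1100)=-0.2988; B=V−Δ·S=36.9395
Each (Δ,B) replicates both successor values, so the strategy is self-financing and V0 is arbitrage-free.

(0,0): Delta=-0.2988 Bond=36.9395
(1,0): Delta=-1.0000 Bond=97.6931
(1,1): Delta=-0.0116 Bond=1.6273
V0=4.3752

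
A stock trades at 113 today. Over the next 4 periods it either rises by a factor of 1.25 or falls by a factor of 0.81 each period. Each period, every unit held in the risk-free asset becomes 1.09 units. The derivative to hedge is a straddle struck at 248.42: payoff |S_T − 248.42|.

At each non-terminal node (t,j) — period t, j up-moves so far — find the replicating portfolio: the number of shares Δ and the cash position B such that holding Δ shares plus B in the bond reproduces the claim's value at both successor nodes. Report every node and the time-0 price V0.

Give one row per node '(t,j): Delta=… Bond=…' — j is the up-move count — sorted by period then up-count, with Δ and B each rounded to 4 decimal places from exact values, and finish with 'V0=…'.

(0,0): Delta=-0.7802 Bond=157.5302
(1,0): Delta=-1.0000 Bond=191.8258
(1,1): Delta=-0.6988 Bond=160.2120
(2,0): Delta=-1.0000 Bond=209.0901
(2,1): Delta=-1.0000 Bond=209.0901
(2,2): Delta=-0.5873 Bond=154.9402
(3,0): Delta=-1.0000 Bond=227.9083
(3,1): Delta=-1.0000 Bond=227.9083
(3,2): Delta=-1.0000 Bond=227.9083
(3,3): Delta=-0.4345 Bond=135.1572
V0=69.3671

Risk-neutral probability p* = (R−d)/(u−d) = (1.09−0.81)/(1.25−0.81) = 0.6364.
Terminal values V(4,·): V(4,0)=199.7772, V(4,1)=173.3540, V(4,2)=132.5773, V(4,3)=69.6505, V(4,4)=27.4589
(3,0): S=60.0528. Δ = (V_up−V_dn)/(S_up−S_dn) = (173.3540−199.7772)/(75.0660−48.6428) = -1.0000. V = [p*·173.3540 + (1−p*)·199.7772]/1.09 = 167.8554. B = V − Δ·S = 227.9083.
(3,1): S=92.6741. Δ = (V_up−V_dn)/(S_up−S_dn) = (132.5773−173.3540)/(115.8427−75.0660) = -1.0000. V = [p*·132.5773 + (1−p*)·173.3540]/1.09 = 135.2341. B = V − Δ·S = 227.9083.
(3,2): S=143.0156. Δ = (V_up−V_dn)/(S_up−S_dn) = (69.6505−132.5773)/(178.7695−115.8427) = -1.0000. V = [p*·69.6505 + (1−p*)·132.5773]/1.09 = 84.8926. B = V − Δ·S = 227.9083.
(3,3): S=220.7031. Δ = (V_up−V_dn)/(S_up−S_dn) = (27.4589−69.6505)/(275.8789−178.7695) = -0.4345. V = [p*·27.4589 + (1−p*)·69.6505]/1.09 = 39.2672. B = V − Δ·S = 135.1572.
(2,0): S=74.1393. Δ = (V_up−V_dn)/(S_up−S_dn) = (135.2341−167.8554)/(92.6741−60.0528) = -1.0000. V = [p*·135.2341 + (1−p*)·167.8554]/1.09 = 134.9508. B = V − Δ·S = 209.0901.
(2,1): S=114.4125. Δ = (V_up−V_dn)/(S_up−S_dn) = (84.8926−135.2341)/(143.0156−92.6741) = -1.0000. V = [p*·84.8926 + (1−p*)·135.2341]/1.09 = 94.6776. B = V − Δ·S = 209.0901.
(2,2): S=176.5625. Δ = (V_up−V_dn)/(S_up−S_dn) = (39.2672−84.8926)/(220.7031−143.0156) = -0.5873. V = [p*·39.2672 + (1−p*)·84.8926]/1.09 = 51.2461. B = V − Δ·S = 154.9402.
(1,0): S=91.5300. Δ = (V_up−V_dn)/(S_up−S_dn) = (94.6776−134.9508)/(114.4125−74.1393) = -1.0000. V = [p*·94.6776 + (1−p*)·134.9508]/1.09 = 100.2958. B = V − Δ·S = 191.8258.
(1,1): S=141.2500. Δ = (V_up−V_dn)/(S_up−S_dn) = (51.2461−94.6776)/(176.5625−114.4125) = -0.6988. V = [p*·51.2461 + (1−p*)·94.6776]/1.09 = 61.5040. B = V − Δ·S = 160.2120.
(0,0): S=113.0000. Δ = (V_up−V_dn)/(S_up−S_dn) = (61.5040−100.2958)/(141.2500−91.5300) = -0.7802. V = [p*·61.5040 + (1−p*)·100.2958]/1.09 = 69.3671. B = V − Δ·S = 157.5302.
The time-0 hedge costs 69.3671, which is the no-arbitrage price.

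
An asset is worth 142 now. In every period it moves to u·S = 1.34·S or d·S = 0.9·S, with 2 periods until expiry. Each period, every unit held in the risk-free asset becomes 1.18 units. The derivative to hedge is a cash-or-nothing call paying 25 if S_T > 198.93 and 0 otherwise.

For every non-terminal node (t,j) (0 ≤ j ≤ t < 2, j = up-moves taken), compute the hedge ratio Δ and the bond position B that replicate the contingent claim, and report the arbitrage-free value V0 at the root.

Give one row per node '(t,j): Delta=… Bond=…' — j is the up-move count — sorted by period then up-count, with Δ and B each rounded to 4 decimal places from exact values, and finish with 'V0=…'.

(0,0): Delta=0.2158 Bond=-23.3707
(1,0): Delta=0.0000 Bond=0.0000
(1,1): Delta=0.2986 Bond=-43.3359
V0=7.2709

Risk-neutral probability p* = (R−d)/(u−d) = (1.18−0.9)/(1.34−0.9) = 0.6364.
Terminal values V(2,·): V(2,0)=0.0000, V(2,1)=0.0000, V(2,2)=25.0000
(1,0): S=127.8000. Δ = (V_up−V_dn)/(S_up−S_dn) = (0.0000−0.0000)/(171.2520−115.0200) = 0.0000. V = [p*·0.0000 + (1−p*)·0.0000]/1.18 = 0.0000. B = V − Δ·S = 0.0000.
(1,1): S=190.2800. Δ = (V_up−V_dn)/(S_up−S_dn) = (25.0000−0.0000)/(254.9752−171.2520) = 0.2986. V = [p*·25.0000 + (1−p*)·0.0000]/1.18 = 13.4823. B = V − Δ·S = -43.3359.
(0,0): S=142.0000. Δ = (V_up−V_dn)/(S_up−S_dn) = (13.4823−0.0000)/(190.2800−127.8000) = 0.2158. V = [p*·13.4823 + (1−p*)·0.0000]/1.18 = 7.2709. B = V − Δ·S = -23.3707.
Check: Δ(0,0)·S0 + B(0,0) = 7.2709 = V0.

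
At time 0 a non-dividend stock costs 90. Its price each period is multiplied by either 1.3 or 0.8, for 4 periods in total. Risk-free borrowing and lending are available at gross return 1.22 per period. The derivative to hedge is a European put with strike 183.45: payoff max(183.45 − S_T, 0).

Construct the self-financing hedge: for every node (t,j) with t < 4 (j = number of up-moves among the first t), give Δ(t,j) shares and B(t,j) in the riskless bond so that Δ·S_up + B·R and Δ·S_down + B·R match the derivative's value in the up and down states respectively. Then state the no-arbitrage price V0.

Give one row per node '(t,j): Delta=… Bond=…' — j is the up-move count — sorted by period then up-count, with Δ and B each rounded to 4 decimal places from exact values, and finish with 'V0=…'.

The replicating-portfolio and risk-neutral prices coincide; use p* = (1.22−0.8)/(1.3−0.8) = 0.8400 for the latter.
Terminal values V(4,·): V(4,0)=146.5860, V(4,1)=123.5460, V(4,2)=86.1060, V(4,3)=25.2660, V(4,4)=0.0000
  t=3,j=0: stock 46.0800 → up 59.9040 (V=123.5460), down 36.8640 (V=146.5860). Price 104.2889; hedge Δ=-1.0000, bond B=150.3689.
  t=3,j=1: stock 74.8800 → up 97.3440 (V=86.1060), down 59.9040 (V=123.5460). Price 75.4889; hedge Δ=-1.0000, bond B=150.3689.
  t=3,j=2: stock 121.6800 → up 158.1840 (V=25.2660), down 97.3440 (V=86.1060). Price 28.6889; hedge Δ=-1.0000, bond B=150.3689.
  t=3,j=3: stock 197.7300 → up 257.0490 (V=0.0000), down 158.1840 (V=25.2660). Price 3.3136; hedge Δ=-0.2556, bond B=53.8456.
  t=2,j=0: stock 57.6000 → up 74.8800 (V=75.4889), down 46.0800 (V=104.2889). Price 65.6532; hedge Δ=-1.0000, bond B=123.2532.
  t=2,j=1: stock 93.6000 → up 121.6800 (V=28.6889), down 74.8800 (V=75.4889). Price 29.6532; hedge Δ=-1.0000, bond B=123.2532.
  t=2,j=2: stock 152.1000 → up 197.7300 (V=3.3136), down 121.6800 (V=28.6889). Price 6.0439; hedge Δ=-0.3337, bond B=56.7945.
  t=1,j=0: stock 72.0000 → up 93.6000 (V=29.6532), down 57.6000 (V=65.6532). Price 29.0272; hedge Δ=-1.0000, bond B=101.0272.
  t=1,j=1: stock 117.0000 → up 152.1000 (V=6.0439), down 93.6000 (V=29.6532). Price 8.0503; hedge Δ=-0.4036, bond B=55.2688.
  t=0,j=0: stock 90.0000 → up 117.0000 (V=8.0503), down 72.0000 (V=29.0272). Price 9.3497; hedge Δ=-0.4662, bond B=51.3034.
Self-financing check: at every node Δ·S+B equals the discounted successor values.

(0,0): Delta=-0.4662 Bond=51.3034
(1,0): Delta=-1.0000 Bond=101.0272
(1,1): Delta=-0.4036 Bond=55.2688
(2,0): Delta=-1.0000 Bond=123.2532
(2,1): Delta=-1.0000 Bond=123.2532
(2,2): Delta=-0.3337 Bond=56.7945
(3,0): Delta=-1.0000 Bond=150.3689
(3,1): Delta=-1.0000 Bond=150.3689
(3,2): Delta=-1.0000 Bond=150.3689
(3,3): Delta=-0.2556 Bond=53.8456
V0=9.3497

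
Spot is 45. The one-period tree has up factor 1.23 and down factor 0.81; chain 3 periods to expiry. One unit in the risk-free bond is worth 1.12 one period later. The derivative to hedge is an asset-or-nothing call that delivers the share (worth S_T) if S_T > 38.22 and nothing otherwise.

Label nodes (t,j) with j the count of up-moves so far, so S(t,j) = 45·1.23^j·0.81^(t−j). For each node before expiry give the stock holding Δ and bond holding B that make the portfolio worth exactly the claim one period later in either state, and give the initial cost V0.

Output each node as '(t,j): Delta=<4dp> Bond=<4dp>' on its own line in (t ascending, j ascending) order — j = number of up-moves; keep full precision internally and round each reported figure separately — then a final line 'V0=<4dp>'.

No-arbitrage ⇒ martingale measure with p* = (R−d)/(u−d) = 0.7381.
At expiry t=3: V(3,0)=0.0000, V(3,1)=0.0000, V(3,2)=55.1452, V(3,3)=83.7390
  t=2,j=0: stock 29.5245 → up 36.3151 (V=0.0000), down 23.9148 (V=0.0000). Price 0.0000; hedge Δ=0.0000, bond B=0.0000.
  t=2,j=1: stock 44.8335 → up 55.1452 (V=55.1452), down 36.3151 (V=0.0000). Price 36.3414; hedge Δ=2.9286, bond B=-94.9567.
  t=2,j=2: stock 68.0805 → up 83.7390 (V=83.7390), down 55.1452 (V=55.1452). Price 68.0805; hedge Δ=1.0000, bond B=0.0000.
  t=1,j=0: stock 36.4500 → up 44.8335 (V=36.3414), down 29.5245 (V=0.0000). Price 23.9495; hedge Δ=2.3739, bond B=-62.5777.
  t=1,j=1: stock 55.3500 → up 68.0805 (V=68.0805), down 44.8335 (V=36.3414). Price 53.3642; hedge Δ=1.3653, bond B=-22.2050.
  t=0,j=0: stock 45.0000 → up 55.3500 (V=53.3642), down 36.4500 (V=23.9495). Price 40.7682; hedge Δ=1.5563, bond B=-29.2668.
Self-financing check: at every node Δ·S+B equals the discounted successor values.

(0,0): Delta=1.5563 Bond=-29.2668
(1,0): Delta=2.3739 Bond=-62.5777
(1,1): Delta=1.3653 Bond=-22.2050
(2,0): Delta=0.0000 Bond=0.0000
(2,1): Delta=2.9286 Bond=-94.9567
(2,2): Delta=1.0000 Bond=0.0000
V0=40.7682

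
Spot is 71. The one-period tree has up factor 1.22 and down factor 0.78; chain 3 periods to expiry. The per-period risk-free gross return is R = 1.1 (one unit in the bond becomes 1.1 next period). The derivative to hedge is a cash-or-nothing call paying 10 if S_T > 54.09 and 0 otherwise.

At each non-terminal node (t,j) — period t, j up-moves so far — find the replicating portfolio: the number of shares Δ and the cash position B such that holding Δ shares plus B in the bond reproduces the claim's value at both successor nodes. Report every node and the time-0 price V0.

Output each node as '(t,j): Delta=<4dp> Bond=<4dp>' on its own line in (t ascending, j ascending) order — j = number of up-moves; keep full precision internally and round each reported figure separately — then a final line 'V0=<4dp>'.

(0,0): Delta=0.1049 Bond=-1.3096
(1,0): Delta=0.2713 Bond=-10.6550
(1,1): Delta=0.0651 Bond=2.0149
(2,0): Delta=0.0000 Bond=0.0000
(2,1): Delta=0.3364 Bond=-16.1157
(2,2): Delta=0.0000 Bond=9.0909
V0=6.1415

Since d<R<u, set p* = (R−d)/(u−d) = 0.7273; price each node as the discounted p*-expectation of its children.
Payoff layer (t=3): V(3,0)=0.0000, V(3,1)=0.0000, V(3,2)=10.0000, V(3,3)=10.0000
(2,0): S=43.1964. Δ = (V_up−V_dn)/(S_up−S_dn) = (0.0000−0.0000)/(52.6996−33.6932) = 0.0000. V = [p*·0.0000 + (1−p*)·0.0000]/1.1 = 0.0000. B = V − Δ·S = 0.0000.
(2,1): S=67.5636. Δ = (V_up−V_dn)/(S_up−S_dn) = (10.0000−0.0000)/(82.4276−52.6996) = 0.3364. V = [p*·10.0000 + (1−p*)·0.0000]/1.1 = 6.6116. B = V − Δ·S = -16.1157.
(2,2): S=105.6764. Δ = (V_up−V_dn)/(S_up−S_dn) = (10.0000−10.0000)/(128.9252−82.4276) = 0.0000. V = [p*·10.0000 + (1−p*)·10.0000]/1.1 = 9.0909. B = V − Δ·S = 9.0909.
(1,0): S=55.3800. Δ = (V_up−V_dn)/(S_up−S_dn) = (6.6116−0.0000)/(67.5636−43.1964) = 0.2713. V = [p*·6.6116 + (1−p*)·0.0000]/1.1 = 4.3713. B = V − Δ·S = -10.6550.
(1,1): S=86.6200. Δ = (V_up−V_dn)/(S_up−S_dn) = (9.0909−6.6116)/(105.6764−67.5636) = 0.0651. V = [p*·9.0909 + (1−p*)·6.6116]/1.1 = 7.6498. B = V − Δ·S = 2.0149.
(0,0): S=71.0000. Δ = (V_up−V_dn)/(S_up−S_dn) = (7.6498−4.3713)/(86.6200−55.3800) = 0.1049. V = [p*·7.6498 + (1−p*)·4.3713]/1.1 = 6.1415. B = V − Δ·S = -1.3096.
Check: Δ(0,0)·S0 + B(0,0) = 6.1415 = V0.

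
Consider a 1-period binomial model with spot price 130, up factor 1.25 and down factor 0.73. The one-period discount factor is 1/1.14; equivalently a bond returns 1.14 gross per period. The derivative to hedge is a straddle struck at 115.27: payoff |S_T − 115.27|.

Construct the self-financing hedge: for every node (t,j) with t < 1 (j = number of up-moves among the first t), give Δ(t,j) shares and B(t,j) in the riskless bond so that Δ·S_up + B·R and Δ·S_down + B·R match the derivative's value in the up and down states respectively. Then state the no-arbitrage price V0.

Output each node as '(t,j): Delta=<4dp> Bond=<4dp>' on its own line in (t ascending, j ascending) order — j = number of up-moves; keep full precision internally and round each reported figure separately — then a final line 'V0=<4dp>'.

(0,0): Delta=0.3973 Bond=-15.2082
V0=36.4457

The replicating-portfolio and risk-neutral prices coincide; use p* = (1.14−0.73)/(1.25−0.73) = 0.7885 for the latter.
Terminal values V(1,·): V(1,0)=20.3700, V(1,1)=47.2300
Node (0,0) S=130.0000: V=(p*·47.2300+(1−p*)·20.3700)/1.14=36.4457; Δ=(47.2300−20.3700)/(162.5000−94.9000)=0.3973; B=V−Δ·S=-15.2082
The time-0 hedge costs 36.4457, which is the no-arbitrage price.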